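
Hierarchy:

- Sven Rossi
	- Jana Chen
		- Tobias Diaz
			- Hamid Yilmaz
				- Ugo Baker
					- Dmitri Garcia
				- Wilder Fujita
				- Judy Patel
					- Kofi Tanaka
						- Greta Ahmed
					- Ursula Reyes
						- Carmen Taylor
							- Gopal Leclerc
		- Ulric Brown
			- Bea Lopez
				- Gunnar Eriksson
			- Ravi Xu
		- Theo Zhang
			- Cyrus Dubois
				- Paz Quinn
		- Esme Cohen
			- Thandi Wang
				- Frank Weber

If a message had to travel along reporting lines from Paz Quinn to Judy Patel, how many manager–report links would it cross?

6

Paz Quinn is 3 levels below Jana Chen, and Judy Patel is 3 levels below Jana Chen (their lowest common manager). The shortest path runs up from Paz Quinn to Jana Chen and back down to Judy Patel: 3 + 3 = 6 links.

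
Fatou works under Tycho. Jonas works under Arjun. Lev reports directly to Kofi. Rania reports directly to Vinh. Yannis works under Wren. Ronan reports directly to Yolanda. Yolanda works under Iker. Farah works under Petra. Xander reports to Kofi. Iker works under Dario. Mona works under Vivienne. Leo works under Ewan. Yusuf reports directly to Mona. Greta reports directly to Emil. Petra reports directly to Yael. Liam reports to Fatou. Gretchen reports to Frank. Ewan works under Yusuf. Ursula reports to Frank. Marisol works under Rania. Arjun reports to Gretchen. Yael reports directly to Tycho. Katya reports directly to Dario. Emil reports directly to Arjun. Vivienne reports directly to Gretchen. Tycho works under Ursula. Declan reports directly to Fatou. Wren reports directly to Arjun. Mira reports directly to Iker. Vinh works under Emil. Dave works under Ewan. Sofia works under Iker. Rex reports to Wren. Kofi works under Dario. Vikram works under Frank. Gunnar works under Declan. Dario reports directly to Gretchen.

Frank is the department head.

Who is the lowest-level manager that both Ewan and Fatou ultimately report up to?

Ewan's chain of managers is Yusuf, Mona, Vivienne, Gretchen, Frank. Fatou's chain of managers is Tycho, Ursula, Frank. The first manager that appears in both chains is Frank.

Frank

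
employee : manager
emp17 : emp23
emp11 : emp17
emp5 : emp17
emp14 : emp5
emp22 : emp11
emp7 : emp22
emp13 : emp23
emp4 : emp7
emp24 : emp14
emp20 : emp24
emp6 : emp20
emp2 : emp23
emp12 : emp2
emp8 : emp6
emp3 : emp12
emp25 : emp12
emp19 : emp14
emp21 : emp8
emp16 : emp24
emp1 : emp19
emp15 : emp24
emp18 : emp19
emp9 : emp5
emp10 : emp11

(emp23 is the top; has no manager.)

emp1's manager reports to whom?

emp1 reports to emp19, and emp19 reports to emp14. So emp1's skip-level manager is emp14.

emp14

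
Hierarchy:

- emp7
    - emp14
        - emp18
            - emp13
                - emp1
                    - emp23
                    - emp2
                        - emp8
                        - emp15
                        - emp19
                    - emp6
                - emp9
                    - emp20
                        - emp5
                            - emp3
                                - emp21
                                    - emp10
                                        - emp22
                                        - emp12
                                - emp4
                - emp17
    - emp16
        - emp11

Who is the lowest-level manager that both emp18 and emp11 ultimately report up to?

emp18's chain of managers is emp14, emp7. emp11's chain of managers is emp16, emp7. The first manager that appears in both chains is emp7.

emp7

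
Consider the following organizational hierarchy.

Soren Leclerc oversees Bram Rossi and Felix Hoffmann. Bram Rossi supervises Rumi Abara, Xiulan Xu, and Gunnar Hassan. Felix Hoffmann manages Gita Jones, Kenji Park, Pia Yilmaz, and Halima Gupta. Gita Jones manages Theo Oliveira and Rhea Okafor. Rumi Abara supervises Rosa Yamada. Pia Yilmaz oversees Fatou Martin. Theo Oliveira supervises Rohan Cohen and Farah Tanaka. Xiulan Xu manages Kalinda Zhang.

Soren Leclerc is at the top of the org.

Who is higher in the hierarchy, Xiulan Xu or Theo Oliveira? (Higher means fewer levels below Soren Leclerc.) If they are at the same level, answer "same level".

Xiulan Xu

Xiulan Xu is 2 levels below Soren Leclerc; Theo Oliveira is 3. Xiulan Xu is higher.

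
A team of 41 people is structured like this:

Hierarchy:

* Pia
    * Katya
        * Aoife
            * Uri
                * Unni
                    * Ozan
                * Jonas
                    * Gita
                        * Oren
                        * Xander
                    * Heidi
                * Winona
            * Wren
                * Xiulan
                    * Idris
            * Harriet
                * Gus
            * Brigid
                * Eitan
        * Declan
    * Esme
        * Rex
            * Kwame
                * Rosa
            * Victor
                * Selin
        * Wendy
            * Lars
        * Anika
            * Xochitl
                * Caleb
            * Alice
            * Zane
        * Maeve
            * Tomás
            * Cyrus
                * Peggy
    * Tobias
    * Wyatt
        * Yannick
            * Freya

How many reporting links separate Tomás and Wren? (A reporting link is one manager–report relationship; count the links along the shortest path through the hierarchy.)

6

Tomás is 3 levels below Pia, and Wren is 3 levels below Pia (their lowest common manager). The shortest path runs up from Tomás to Pia and back down to Wren: 3 + 3 = 6 links.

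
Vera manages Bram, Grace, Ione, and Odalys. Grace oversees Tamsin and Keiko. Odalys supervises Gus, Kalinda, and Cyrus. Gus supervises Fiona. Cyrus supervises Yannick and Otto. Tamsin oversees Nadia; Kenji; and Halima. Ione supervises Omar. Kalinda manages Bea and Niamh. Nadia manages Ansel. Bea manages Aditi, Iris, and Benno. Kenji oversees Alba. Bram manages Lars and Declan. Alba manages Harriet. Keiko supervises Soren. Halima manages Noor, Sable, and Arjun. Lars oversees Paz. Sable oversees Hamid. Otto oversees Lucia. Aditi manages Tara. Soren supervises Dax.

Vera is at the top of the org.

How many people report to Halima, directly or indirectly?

4

Halima directly manages Sable, Noor, Arjun. Under Sable: Hamid (1). Noor has no reports. Arjun has no reports. So Halima's organization is 3 direct reports plus everyone under them: 2 + 1 + 1 = 4.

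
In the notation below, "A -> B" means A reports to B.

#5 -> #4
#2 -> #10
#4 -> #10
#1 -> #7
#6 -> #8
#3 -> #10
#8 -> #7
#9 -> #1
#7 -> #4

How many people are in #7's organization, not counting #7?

4

#7 directly manages #1, #8. Under #1: #9 (1). Under #8: #6 (1). So #7's organization is 2 direct reports plus everyone under them: 2 + 2 = 4.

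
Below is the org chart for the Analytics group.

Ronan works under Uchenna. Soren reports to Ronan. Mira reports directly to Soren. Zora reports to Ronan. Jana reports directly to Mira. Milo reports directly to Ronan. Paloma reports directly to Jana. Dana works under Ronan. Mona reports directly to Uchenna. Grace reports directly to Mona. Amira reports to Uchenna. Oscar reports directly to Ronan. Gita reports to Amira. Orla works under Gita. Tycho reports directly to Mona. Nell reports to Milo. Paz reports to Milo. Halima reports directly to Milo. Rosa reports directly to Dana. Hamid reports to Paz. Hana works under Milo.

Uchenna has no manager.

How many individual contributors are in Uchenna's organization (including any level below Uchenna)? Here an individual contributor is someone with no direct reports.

11

The people in Uchenna's organization with no one reporting to them are Orla, Tycho, Grace, Oscar, Rosa, Hana, Halima, Hamid, Nell, Zora, Paloma. That is 11.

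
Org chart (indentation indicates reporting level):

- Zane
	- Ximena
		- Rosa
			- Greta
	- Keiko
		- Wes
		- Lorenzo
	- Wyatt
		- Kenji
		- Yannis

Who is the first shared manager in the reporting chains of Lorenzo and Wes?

Lorenzo's chain of managers is Keiko, Zane. Wes's chain of managers is Keiko, Zane. The first manager that appears in both chains is Keiko.

Keiko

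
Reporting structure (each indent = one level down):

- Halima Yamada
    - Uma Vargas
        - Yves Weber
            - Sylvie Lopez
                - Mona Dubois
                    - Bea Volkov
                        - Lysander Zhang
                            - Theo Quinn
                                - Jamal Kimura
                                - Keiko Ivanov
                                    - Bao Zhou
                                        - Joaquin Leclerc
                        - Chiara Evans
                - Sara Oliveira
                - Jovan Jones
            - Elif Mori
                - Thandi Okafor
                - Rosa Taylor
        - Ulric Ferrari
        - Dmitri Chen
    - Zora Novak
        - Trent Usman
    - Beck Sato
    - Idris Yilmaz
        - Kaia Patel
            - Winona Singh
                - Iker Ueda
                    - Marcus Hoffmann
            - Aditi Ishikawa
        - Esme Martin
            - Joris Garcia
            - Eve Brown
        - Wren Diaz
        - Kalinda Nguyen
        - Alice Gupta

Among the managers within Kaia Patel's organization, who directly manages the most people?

Direct-report counts within Kaia Patel's organization: Kaia Patel has 2; Winona Singh has 1; Iker Ueda has 1. The largest is 2, held by Kaia Patel.

Kaia Patel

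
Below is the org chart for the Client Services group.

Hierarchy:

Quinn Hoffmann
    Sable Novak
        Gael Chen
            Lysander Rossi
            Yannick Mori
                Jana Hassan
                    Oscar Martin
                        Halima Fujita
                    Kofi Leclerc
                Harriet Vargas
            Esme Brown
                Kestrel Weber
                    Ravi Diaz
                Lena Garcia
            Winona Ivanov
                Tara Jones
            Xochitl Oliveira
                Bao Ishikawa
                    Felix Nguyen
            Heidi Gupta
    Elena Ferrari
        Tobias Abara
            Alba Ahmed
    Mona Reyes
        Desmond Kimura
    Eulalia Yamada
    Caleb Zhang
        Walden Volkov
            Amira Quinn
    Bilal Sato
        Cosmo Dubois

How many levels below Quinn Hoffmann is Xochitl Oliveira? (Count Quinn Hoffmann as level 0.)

Chain from Xochitl Oliveira up to Quinn Hoffmann: Xochitl Oliveira → Gael Chen → Sable Novak → Quinn Hoffmann. That is 3 steps up, so Xochitl Oliveira is 3 levels below Quinn Hoffmann.

3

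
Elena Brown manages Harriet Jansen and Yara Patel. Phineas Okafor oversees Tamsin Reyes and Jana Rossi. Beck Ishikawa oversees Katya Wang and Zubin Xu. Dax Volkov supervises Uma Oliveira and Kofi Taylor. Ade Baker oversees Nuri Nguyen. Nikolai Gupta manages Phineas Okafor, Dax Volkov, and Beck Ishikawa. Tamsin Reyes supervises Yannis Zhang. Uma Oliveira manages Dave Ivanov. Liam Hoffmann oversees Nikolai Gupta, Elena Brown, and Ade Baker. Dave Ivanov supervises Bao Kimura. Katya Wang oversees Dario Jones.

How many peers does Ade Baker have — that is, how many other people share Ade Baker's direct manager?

2

Ade Baker reports to Liam Hoffmann. Liam Hoffmann's other direct reports are Nikolai Gupta, Elena Brown — 2 peers.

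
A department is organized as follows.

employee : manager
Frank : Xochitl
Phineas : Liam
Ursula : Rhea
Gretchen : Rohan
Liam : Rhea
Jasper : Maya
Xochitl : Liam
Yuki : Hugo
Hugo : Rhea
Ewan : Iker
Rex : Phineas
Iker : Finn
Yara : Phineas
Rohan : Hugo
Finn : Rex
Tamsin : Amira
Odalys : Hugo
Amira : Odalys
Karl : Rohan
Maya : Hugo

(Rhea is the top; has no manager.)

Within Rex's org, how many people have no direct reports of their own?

The only person in Rex's organization with no one reporting to them is Ewan. That is 1.

1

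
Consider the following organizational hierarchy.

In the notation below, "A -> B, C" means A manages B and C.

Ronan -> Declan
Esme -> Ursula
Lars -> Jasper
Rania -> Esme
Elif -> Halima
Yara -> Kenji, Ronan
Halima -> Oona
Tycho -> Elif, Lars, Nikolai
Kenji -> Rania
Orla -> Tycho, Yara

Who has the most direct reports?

Tycho

Direct-report counts: Orla has 2; Yara has 2; Ronan has 1; Kenji has 1; Rania has 1; Esme has 1; Tycho has 3; Lars has 1; Elif has 1; Halima has 1. The largest is 3, held by Tycho.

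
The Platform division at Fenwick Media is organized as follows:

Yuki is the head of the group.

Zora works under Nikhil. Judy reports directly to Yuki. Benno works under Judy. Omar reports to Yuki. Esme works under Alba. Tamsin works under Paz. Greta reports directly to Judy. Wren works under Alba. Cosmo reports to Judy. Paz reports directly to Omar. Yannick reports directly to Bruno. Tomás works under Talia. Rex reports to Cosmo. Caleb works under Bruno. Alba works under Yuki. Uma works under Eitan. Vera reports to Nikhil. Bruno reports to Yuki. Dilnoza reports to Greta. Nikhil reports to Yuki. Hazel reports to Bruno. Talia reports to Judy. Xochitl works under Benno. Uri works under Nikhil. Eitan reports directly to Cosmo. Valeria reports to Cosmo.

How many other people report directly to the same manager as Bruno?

Bruno reports to Yuki. Yuki's other direct reports are Nikhil, Omar, Judy, Alba — 4 peers.

4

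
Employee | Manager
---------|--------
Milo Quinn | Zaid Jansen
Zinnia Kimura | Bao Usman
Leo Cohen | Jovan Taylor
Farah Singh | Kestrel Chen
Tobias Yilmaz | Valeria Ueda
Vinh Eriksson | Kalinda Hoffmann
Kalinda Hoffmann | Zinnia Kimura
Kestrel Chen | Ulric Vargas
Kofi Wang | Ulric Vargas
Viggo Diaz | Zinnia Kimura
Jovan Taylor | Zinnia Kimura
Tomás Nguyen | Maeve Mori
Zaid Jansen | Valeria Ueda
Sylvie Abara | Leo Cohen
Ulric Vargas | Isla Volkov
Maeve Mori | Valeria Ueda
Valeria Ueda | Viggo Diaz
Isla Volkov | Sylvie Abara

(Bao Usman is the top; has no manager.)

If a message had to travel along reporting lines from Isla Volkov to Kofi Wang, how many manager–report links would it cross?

2

Kofi Wang is in Isla Volkov's organization: the chain from Kofi Wang up to Isla Volkov is Kofi Wang → Ulric Vargas → Isla Volkov, which is 2 links.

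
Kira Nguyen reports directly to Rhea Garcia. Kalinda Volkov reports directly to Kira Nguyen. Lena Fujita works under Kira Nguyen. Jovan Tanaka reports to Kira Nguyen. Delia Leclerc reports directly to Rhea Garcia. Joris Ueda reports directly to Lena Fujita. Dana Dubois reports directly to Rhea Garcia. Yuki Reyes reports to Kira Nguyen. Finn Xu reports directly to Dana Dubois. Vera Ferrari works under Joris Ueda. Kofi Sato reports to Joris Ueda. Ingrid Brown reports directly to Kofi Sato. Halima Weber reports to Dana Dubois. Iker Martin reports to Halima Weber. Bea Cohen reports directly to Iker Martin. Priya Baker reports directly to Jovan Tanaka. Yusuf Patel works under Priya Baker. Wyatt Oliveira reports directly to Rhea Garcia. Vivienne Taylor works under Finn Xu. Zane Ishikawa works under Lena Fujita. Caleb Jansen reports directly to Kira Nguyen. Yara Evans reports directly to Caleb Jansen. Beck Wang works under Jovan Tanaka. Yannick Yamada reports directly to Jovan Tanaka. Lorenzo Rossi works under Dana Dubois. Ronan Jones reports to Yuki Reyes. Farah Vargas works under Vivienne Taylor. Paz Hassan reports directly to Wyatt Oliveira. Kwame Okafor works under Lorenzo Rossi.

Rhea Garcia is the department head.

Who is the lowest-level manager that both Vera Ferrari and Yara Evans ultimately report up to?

Vera Ferrari's chain of managers is Joris Ueda, Lena Fujita, Kira Nguyen, Rhea Garcia. Yara Evans's chain of managers is Caleb Jansen, Kira Nguyen, Rhea Garcia. The first manager that appears in both chains is Kira Nguyen.

Kira Nguyen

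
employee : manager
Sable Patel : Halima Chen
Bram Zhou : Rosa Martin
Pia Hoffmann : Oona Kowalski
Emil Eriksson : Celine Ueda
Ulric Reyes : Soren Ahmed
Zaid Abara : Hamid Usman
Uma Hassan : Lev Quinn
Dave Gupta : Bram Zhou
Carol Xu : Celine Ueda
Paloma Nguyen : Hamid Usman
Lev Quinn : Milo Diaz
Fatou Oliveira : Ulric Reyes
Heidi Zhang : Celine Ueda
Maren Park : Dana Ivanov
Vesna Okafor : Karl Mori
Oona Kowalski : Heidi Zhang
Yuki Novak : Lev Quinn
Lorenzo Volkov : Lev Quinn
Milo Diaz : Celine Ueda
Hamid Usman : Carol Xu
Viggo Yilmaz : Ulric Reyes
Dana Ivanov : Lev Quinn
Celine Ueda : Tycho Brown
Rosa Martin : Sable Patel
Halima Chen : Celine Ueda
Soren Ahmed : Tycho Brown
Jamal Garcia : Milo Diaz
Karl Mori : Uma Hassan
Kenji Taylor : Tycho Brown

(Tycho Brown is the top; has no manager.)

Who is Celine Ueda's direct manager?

Tycho Brown

Celine Ueda reports directly to Tycho Brown.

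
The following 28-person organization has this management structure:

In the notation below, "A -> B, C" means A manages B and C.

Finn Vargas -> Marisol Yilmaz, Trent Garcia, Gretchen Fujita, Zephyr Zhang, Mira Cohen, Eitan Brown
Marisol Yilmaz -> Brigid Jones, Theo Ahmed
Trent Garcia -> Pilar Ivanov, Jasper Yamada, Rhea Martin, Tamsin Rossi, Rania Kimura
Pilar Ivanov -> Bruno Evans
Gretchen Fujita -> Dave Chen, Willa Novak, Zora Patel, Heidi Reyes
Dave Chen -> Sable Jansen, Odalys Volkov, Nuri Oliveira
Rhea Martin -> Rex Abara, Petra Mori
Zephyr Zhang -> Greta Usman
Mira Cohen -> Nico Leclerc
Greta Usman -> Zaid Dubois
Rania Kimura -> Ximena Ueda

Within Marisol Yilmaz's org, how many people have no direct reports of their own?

2

The people in Marisol Yilmaz's organization with no one reporting to them are Theo Ahmed, Brigid Jones. That is 2.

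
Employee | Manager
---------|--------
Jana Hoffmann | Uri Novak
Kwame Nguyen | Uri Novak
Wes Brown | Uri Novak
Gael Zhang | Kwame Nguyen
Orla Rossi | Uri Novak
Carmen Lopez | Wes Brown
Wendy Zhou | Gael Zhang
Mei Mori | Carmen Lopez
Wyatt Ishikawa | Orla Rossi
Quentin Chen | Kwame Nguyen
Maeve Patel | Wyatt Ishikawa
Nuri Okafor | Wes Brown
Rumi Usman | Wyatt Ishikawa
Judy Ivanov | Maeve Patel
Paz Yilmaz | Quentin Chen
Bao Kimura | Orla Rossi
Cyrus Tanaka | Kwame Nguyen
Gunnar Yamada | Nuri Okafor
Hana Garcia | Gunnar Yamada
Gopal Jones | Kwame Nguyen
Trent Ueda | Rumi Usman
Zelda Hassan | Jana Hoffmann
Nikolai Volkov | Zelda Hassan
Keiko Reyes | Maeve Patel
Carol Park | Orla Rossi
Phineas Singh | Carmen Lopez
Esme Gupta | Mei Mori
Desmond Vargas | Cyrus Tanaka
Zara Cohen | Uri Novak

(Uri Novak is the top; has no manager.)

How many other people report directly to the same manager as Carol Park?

Carol Park reports to Orla Rossi. Orla Rossi's other direct reports are Wyatt Ishikawa, Bao Kimura — 2 peers.

2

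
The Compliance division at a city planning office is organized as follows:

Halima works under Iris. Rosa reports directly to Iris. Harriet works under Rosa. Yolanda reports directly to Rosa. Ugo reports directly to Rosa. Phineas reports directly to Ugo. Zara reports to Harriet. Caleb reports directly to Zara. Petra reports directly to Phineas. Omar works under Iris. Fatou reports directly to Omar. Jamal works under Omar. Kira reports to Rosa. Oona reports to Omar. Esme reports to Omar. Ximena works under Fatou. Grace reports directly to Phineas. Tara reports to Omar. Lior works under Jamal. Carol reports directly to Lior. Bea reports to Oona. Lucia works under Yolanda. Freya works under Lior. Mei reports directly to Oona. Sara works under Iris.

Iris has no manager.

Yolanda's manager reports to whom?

Iris

Yolanda reports to Rosa, and Rosa reports to Iris. So Yolanda's skip-level manager is Iris.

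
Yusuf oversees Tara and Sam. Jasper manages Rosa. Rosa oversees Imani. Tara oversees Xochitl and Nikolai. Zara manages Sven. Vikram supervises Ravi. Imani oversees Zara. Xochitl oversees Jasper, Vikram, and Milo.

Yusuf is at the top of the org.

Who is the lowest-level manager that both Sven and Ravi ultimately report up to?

Sven's chain of managers is Zara, Imani, Rosa, Jasper, Xochitl, Tara, Yusuf. Ravi's chain of managers is Vikram, Xochitl, Tara, Yusuf. The first manager that appears in both chains is Xochitl.

Xochitl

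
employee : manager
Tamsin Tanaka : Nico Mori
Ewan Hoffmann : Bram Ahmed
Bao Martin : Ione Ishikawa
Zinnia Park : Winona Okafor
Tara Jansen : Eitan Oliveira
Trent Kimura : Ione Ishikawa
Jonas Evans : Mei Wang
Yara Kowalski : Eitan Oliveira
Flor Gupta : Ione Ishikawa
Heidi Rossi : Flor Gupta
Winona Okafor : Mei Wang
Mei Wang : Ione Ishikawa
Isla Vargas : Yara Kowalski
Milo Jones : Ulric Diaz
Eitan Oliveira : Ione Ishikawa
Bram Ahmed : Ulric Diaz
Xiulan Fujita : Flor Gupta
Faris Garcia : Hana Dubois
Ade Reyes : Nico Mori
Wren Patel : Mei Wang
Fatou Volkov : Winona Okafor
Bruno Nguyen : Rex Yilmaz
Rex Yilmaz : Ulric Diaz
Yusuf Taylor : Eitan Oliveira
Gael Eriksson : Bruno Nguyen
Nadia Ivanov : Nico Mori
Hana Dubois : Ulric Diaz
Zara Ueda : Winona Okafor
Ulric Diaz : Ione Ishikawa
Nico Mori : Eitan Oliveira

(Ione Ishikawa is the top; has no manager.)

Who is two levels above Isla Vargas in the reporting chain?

Isla Vargas reports to Yara Kowalski, and Yara Kowalski reports to Eitan Oliveira. So Isla Vargas's skip-level manager is Eitan Oliveira.

Eitan Oliveira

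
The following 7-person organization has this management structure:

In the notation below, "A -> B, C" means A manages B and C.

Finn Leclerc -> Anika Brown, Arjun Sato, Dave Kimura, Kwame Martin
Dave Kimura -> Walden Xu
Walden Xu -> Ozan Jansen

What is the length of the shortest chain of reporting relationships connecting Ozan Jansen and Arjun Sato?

4

Ozan Jansen is 3 levels below Finn Leclerc, and Arjun Sato is 1 level below Finn Leclerc (their lowest common manager). The shortest path runs up from Ozan Jansen to Finn Leclerc and back down to Arjun Sato: 3 + 1 = 4 links.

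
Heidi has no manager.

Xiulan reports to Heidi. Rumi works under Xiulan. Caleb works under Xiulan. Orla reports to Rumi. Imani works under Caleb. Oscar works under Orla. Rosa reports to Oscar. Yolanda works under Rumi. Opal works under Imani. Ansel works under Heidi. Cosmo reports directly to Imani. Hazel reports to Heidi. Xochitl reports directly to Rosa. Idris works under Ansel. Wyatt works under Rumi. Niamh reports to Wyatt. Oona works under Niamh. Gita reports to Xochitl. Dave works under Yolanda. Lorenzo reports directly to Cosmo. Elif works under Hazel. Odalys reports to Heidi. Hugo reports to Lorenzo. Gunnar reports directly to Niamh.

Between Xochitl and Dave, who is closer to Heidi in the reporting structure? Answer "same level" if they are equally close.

Xochitl is 6 levels below Heidi; Dave is 4. Dave is higher.

Dave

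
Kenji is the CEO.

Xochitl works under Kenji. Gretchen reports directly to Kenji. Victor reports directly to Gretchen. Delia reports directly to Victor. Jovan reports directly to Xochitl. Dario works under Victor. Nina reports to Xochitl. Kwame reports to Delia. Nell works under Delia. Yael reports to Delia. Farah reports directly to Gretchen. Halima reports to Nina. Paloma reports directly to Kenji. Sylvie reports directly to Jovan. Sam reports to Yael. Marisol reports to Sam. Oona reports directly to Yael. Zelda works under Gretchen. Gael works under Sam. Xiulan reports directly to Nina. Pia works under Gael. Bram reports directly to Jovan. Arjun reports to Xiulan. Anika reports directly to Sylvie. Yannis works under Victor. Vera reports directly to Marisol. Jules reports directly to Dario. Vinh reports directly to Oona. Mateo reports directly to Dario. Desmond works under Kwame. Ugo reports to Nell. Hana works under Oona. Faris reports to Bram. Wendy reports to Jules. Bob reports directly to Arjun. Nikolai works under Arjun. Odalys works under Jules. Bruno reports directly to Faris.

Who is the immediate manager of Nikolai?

Arjun

Nikolai reports directly to Arjun.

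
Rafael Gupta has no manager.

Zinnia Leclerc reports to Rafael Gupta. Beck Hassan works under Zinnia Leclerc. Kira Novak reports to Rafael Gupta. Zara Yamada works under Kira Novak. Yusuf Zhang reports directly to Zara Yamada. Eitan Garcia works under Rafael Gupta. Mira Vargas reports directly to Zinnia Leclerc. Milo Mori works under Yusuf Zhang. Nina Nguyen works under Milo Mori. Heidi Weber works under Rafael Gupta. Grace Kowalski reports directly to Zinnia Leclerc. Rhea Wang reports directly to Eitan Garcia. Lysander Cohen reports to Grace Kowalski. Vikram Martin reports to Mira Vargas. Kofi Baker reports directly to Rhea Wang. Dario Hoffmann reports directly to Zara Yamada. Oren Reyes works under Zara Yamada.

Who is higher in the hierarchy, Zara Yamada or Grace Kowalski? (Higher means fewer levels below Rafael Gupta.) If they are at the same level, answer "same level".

same level

Both Zara Yamada and Grace Kowalski are 2 levels below Rafael Gupta.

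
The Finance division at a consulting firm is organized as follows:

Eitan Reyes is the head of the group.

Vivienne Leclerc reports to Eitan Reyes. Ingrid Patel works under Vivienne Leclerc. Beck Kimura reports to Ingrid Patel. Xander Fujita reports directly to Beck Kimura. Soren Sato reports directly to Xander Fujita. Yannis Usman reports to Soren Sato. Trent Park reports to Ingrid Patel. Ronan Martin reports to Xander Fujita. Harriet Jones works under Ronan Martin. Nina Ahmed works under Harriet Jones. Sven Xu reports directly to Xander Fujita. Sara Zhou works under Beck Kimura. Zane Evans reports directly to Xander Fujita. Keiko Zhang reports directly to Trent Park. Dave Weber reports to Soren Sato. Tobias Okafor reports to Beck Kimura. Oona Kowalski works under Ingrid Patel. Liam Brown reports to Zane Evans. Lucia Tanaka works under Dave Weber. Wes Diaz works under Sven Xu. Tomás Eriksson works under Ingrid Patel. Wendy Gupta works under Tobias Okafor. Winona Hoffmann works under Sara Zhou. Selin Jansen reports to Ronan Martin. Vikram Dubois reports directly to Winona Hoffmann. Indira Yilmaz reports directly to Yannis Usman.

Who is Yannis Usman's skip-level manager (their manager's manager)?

Xander Fujita

Yannis Usman reports to Soren Sato, and Soren Sato reports to Xander Fujita. So Yannis Usman's skip-level manager is Xander Fujita.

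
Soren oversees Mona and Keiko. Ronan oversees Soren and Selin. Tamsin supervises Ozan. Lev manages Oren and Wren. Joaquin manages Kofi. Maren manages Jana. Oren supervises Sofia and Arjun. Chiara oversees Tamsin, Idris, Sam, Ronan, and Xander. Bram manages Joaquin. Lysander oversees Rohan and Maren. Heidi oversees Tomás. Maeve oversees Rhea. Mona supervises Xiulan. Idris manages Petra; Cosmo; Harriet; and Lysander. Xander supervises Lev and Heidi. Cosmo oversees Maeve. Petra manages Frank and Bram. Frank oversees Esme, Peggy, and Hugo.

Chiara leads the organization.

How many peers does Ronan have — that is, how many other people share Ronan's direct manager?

Ronan reports to Chiara. Chiara's other direct reports are Tamsin, Idris, Sam, Xander — 4 peers.

4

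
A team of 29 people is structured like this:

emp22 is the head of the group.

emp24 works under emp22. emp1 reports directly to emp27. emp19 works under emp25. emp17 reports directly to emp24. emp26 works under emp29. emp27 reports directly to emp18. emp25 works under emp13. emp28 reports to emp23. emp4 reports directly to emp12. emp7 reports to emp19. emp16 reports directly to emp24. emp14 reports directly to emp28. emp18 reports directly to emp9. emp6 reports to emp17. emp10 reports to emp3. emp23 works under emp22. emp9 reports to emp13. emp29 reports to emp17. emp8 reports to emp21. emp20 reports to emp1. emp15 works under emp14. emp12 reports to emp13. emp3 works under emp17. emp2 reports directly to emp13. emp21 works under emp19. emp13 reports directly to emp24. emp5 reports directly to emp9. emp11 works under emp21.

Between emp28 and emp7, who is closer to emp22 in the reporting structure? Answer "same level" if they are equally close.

emp28

emp28 is 2 levels below emp22; emp7 is 5. emp28 is higher.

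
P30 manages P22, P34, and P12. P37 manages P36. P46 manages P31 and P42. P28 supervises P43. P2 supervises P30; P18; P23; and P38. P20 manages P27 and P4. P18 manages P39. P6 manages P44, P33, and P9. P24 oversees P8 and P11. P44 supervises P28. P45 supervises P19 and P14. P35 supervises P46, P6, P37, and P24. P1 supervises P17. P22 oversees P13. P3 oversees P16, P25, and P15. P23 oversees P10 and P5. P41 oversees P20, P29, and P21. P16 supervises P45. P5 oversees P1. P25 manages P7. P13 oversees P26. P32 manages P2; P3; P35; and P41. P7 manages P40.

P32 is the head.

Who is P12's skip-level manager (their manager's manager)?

P2

P12 reports to P30, and P30 reports to P2. So P12's skip-level manager is P2.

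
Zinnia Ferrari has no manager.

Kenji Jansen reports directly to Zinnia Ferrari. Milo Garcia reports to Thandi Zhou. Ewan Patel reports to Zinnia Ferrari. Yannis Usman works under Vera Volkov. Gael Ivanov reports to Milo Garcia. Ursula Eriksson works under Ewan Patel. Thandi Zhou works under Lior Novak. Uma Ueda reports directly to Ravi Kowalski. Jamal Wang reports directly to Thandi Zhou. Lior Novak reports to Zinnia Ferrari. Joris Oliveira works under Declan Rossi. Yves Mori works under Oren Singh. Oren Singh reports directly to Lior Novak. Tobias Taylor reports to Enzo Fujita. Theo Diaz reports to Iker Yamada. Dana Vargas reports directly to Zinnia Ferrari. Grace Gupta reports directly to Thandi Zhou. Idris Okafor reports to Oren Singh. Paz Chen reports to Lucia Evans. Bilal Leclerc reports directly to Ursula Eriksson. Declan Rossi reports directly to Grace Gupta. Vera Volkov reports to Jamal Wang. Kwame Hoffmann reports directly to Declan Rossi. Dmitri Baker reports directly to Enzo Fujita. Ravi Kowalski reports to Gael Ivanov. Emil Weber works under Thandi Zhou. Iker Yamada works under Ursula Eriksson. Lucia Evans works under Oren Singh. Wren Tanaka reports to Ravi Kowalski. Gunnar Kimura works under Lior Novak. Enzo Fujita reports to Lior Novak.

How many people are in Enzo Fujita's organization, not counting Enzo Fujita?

2

Enzo Fujita directly manages Dmitri Baker, Tobias Taylor. Dmitri Baker has no reports. Tobias Taylor has no reports. So Enzo Fujita's organization is 2 direct reports plus everyone under them: 1 + 1 = 2.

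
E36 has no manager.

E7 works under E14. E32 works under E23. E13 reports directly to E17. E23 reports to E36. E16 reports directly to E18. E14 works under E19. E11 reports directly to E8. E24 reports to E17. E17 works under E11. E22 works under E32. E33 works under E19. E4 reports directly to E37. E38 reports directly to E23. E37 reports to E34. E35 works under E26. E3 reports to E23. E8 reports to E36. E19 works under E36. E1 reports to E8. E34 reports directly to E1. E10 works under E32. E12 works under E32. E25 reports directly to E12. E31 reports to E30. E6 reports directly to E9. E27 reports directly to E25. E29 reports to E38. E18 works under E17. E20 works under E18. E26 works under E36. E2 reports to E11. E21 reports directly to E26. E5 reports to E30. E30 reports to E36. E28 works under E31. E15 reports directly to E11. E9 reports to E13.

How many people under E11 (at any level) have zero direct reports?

6

The people in E11's organization with no one reporting to them are E15, E2, E6, E24, E16, E20. That is 6.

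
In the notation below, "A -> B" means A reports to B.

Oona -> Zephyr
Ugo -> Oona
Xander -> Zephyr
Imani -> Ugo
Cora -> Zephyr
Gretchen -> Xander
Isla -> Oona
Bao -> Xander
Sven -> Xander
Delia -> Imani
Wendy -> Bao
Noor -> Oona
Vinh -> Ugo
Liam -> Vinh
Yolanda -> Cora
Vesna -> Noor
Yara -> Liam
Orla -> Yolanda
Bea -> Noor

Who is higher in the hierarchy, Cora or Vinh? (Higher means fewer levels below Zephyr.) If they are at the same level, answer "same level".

Cora is 1 level below Zephyr; Vinh is 3. Cora is higher.

Cora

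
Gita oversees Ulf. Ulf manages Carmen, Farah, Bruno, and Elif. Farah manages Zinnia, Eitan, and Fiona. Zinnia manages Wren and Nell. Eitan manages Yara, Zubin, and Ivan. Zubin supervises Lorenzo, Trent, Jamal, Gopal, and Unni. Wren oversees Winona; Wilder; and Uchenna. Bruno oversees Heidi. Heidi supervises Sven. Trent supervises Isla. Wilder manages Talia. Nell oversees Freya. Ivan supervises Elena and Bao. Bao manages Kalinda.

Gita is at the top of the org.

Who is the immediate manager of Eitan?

Farah

Eitan reports directly to Farah.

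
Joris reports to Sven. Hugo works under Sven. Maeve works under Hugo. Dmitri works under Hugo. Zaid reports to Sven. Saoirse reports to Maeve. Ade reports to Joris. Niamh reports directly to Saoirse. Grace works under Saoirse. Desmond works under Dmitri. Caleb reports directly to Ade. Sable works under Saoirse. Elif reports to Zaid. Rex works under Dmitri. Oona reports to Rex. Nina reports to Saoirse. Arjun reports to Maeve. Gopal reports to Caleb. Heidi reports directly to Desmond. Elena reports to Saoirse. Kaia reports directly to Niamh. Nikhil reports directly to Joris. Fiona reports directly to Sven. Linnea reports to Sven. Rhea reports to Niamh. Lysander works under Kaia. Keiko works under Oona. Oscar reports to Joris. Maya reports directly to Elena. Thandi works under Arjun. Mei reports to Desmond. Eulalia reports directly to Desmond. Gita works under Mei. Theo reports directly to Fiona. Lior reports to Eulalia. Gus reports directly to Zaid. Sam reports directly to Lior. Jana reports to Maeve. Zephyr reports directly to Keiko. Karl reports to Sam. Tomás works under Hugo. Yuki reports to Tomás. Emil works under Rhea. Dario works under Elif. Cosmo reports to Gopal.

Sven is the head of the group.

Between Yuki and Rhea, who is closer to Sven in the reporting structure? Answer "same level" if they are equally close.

Yuki is 3 levels below Sven; Rhea is 5. Yuki is higher.

Yuki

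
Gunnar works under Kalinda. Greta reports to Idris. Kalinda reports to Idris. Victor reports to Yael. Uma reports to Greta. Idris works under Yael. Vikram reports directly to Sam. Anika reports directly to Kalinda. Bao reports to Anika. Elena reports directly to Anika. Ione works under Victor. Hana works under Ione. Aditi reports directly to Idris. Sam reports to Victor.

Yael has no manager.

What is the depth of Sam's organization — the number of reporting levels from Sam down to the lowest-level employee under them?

The longest chain under Sam runs Sam → Vikram, which is 1 level below Sam.

1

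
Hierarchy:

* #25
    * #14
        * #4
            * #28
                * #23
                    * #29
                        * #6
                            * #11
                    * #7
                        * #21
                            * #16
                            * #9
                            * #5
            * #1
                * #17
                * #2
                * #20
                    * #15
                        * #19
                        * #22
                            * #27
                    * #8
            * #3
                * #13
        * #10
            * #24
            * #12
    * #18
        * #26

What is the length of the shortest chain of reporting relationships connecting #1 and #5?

#1 is 1 level below #4, and #5 is 5 levels below #4 (their lowest common manager). The shortest path runs up from #1 to #4 and back down to #5: 1 + 5 = 6 links.

6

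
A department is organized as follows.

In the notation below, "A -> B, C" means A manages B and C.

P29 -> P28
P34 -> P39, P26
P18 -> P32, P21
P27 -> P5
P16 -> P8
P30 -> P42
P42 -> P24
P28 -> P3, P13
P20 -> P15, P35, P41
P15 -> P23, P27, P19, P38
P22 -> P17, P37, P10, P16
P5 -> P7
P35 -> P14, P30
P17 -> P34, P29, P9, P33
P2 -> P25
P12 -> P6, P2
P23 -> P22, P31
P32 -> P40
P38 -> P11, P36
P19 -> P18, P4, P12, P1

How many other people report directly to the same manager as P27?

P27 reports to P15. P15's other direct reports are P23, P19, P38 — 3 peers.

3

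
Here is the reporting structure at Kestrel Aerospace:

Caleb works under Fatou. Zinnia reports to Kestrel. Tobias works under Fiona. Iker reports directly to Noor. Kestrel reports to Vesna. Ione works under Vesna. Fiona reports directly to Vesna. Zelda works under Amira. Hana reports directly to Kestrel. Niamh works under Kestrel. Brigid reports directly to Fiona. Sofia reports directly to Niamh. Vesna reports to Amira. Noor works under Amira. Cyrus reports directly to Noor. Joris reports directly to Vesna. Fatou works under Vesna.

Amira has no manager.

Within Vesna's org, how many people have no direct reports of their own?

8

The people in Vesna's organization with no one reporting to them are Caleb, Ione, Joris, Zinnia, Sofia, Hana, Tobias, Brigid. That is 8.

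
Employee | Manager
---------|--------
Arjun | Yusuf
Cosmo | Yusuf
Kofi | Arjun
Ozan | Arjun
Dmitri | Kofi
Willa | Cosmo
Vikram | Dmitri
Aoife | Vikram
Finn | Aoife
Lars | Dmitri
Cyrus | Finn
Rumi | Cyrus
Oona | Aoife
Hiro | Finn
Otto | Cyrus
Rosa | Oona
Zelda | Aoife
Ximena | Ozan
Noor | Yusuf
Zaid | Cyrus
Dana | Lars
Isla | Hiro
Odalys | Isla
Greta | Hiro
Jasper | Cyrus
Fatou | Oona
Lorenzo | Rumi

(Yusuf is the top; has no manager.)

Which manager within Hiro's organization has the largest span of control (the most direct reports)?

Hiro

Direct-report counts within Hiro's organization: Hiro has 2; Isla has 1. The largest is 2, held by Hiro.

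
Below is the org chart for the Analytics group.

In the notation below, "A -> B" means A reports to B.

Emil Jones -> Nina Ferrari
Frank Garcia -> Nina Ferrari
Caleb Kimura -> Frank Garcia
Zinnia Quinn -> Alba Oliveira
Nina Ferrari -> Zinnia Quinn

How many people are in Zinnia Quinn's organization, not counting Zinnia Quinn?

4

Zinnia Quinn directly manages Nina Ferrari. Under Nina Ferrari: Emil Jones, Frank Garcia, Caleb Kimura (3). That's 4 in total.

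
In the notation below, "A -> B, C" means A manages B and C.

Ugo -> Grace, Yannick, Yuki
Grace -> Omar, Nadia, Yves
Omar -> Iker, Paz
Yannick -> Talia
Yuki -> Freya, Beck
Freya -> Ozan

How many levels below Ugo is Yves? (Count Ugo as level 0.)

2

Chain from Yves up to Ugo: Yves → Grace → Ugo. That is 2 steps up, so Yves is 2 levels below Ugo.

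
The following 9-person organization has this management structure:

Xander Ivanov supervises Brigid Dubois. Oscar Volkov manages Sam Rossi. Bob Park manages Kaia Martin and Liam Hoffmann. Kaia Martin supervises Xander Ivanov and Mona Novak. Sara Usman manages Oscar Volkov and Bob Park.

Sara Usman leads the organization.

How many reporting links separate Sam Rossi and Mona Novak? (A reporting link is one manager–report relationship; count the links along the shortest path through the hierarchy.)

Sam Rossi is 2 levels below Sara Usman, and Mona Novak is 3 levels below Sara Usman (their lowest common manager). The shortest path runs up from Sam Rossi to Sara Usman and back down to Mona Novak: 2 + 3 = 5 links.

5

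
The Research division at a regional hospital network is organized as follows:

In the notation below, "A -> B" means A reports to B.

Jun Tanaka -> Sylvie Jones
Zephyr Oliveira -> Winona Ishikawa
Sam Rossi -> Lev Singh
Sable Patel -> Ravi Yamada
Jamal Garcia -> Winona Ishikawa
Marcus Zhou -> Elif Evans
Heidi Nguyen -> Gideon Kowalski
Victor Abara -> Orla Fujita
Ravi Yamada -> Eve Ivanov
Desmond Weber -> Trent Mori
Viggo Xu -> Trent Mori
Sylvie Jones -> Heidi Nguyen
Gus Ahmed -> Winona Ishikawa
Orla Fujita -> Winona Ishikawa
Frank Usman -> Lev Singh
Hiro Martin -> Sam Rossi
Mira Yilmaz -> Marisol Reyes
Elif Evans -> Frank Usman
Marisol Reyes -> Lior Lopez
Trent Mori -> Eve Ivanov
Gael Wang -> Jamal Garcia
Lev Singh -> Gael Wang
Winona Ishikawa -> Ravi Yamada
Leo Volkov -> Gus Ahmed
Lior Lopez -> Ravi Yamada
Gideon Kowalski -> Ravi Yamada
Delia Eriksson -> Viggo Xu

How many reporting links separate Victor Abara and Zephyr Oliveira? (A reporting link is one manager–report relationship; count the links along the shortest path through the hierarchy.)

3

Victor Abara is 2 levels below Winona Ishikawa, and Zephyr Oliveira is 1 level below Winona Ishikawa (their lowest common manager). The shortest path runs up from Victor Abara to Winona Ishikawa and back down to Zephyr Oliveira: 2 + 1 = 3 links.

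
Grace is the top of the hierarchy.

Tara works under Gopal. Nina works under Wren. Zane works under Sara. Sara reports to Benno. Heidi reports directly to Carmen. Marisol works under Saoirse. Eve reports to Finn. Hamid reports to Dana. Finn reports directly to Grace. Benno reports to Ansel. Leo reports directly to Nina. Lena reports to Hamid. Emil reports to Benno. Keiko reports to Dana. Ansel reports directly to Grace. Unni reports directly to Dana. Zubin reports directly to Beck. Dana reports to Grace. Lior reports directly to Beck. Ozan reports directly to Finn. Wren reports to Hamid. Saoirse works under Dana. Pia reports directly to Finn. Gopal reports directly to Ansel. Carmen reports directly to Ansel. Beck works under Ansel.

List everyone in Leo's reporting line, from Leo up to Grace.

Leo -> Nina -> Wren -> Hamid -> Dana -> Grace

Leo reports to Nina. Nina reports to Wren. Wren reports to Hamid. Hamid reports to Dana. Dana reports to Grace. Grace is at the top.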